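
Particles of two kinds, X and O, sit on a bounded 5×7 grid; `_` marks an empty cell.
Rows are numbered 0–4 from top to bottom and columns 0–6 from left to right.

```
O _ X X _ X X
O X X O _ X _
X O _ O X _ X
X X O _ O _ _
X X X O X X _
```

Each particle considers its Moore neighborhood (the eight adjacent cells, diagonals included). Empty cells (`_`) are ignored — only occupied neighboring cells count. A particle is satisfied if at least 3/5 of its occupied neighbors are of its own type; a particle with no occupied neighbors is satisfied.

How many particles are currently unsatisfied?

Row 0: (0,0)O 1/2 ✗ · (0,2)X 3/4 ✓ · (0,3)X 2/3 ✓ · (0,5)X 2/2 ✓ · (0,6)X 2/2 ✓
Row 1: (1,0)O 2/4 ✗ · (1,1)X 3/6 ✗ · (1,2)X 3/6 ✗ · (1,3)O 1/5 ✗ · (1,5)X 4/4 ✓
Row 2: (2,0)X 3/5 ✓ · (2,1)O 2/7 ✗ · (2,3)O 3/5 ✓ · (2,4)X 1/4 ✗ · (2,6)X 1/1 ✓
Row 3: (3,0)X 4/5 ✓ · (3,1)X 5/7 ✓ · (3,2)O 3/6 ✗ · (3,4)O 2/5 ✗
Row 4: (4,0)X 3/3 ✓ · (4,1)X 4/5 ✓ · (4,2)X 2/4 ✗ · (4,3)O 2/4 ✗ · (4,4)X 1/3 ✗ · (4,5)X 1/2 ✗
Unsatisfied: (0,0), (1,0), (1,1), (1,2), (1,3), (2,1), (2,4), (3,2), (3,4), (4,2), (4,3), (4,4), (4,5) — 13 in total.

13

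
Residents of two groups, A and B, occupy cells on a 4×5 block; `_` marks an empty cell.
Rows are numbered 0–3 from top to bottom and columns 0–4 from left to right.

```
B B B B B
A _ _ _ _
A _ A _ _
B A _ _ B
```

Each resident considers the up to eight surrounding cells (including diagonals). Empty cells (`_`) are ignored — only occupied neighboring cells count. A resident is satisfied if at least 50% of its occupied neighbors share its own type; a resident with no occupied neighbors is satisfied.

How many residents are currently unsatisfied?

(0,0)B 1/2 ✓
(0,1)B 2/3 ✓
(0,2)B 2/2 ✓
(0,3)B 2/2 ✓
(0,4)B 1/1 ✓
(1,0)A 1/3 ✗
(2,0)A 2/3 ✓
(2,2)A 1/1 ✓
(3,0)B 0/2 ✗
(3,1)A 2/3 ✓
(3,4)B 0/0 ✓
Unsatisfied: (1,0), (3,0) — 2 in total.

2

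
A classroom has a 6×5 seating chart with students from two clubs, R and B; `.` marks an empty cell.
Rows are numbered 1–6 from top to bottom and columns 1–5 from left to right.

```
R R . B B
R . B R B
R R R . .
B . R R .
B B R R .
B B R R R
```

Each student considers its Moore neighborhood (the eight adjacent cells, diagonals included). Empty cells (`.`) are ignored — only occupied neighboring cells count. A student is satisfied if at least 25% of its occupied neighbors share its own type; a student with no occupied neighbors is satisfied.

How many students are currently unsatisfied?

2

(1,1)R 2/2 satisfied
(1,2)R 2/3 satisfied
(1,4)B 3/4 satisfied
(1,5)B 2/3 satisfied
(2,1)R 4/4 satisfied
(2,3)B 1/5 not
(2,4)R 1/5 not
(2,5)B 2/3 satisfied
(3,1)R 2/3 satisfied
(3,2)R 4/6 satisfied
(3,3)R 4/5 satisfied
(4,1)B 2/4 satisfied
(4,3)R 5/6 satisfied
(4,4)R 4/4 satisfied
(5,1)B 4/4 satisfied
(5,2)B 4/7 satisfied
(5,3)R 5/7 satisfied
(5,4)R 6/6 satisfied
(6,1)B 3/3 satisfied
(6,2)B 3/5 satisfied
(6,3)R 3/5 satisfied
(6,4)R 4/4 satisfied
(6,5)R 2/2 satisfied
Unsatisfied: (2,3), (2,4) — 2 in total.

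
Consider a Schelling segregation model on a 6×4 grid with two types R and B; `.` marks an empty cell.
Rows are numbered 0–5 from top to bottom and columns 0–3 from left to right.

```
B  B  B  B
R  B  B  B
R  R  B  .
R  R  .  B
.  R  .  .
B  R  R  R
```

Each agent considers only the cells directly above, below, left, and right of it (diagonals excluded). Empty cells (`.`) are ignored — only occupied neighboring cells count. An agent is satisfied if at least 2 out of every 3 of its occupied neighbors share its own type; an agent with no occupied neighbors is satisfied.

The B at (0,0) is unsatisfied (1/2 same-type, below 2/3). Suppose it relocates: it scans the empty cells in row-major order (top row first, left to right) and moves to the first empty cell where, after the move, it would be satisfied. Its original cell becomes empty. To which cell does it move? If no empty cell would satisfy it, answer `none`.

(2,3)

Vacating (0,0). Empty cells in order:
  (2,3): 3/3 same-type → satisfied — stop here.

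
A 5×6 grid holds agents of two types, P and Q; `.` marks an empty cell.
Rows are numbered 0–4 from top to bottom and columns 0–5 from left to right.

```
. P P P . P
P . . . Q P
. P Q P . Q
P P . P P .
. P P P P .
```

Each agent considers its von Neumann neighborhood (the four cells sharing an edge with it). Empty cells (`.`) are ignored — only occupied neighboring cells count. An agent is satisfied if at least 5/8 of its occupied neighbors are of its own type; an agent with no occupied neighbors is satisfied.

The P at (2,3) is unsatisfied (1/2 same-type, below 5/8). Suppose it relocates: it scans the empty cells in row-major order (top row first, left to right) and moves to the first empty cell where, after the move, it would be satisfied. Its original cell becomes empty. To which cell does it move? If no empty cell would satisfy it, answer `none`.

Vacating (2,3). Empty cells in order:
  (0,0): 2/2 same-type → satisfied — stop here.

(0,0)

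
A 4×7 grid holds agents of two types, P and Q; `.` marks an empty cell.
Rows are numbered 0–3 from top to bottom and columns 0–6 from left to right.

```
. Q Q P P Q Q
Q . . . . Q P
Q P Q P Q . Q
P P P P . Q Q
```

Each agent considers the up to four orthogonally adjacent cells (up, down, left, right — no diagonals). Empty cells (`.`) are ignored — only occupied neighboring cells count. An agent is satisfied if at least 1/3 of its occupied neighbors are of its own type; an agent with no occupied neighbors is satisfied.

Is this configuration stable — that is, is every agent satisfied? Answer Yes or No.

No

(0,1)Q 1/1 ✓
(0,2)Q 1/2 ✓
(0,3)P 1/2 ✓
(0,4)P 1/2 ✓
(0,5)Q 2/3 ✓
(0,6)Q 1/2 ✓
(1,0)Q 1/1 ✓
(1,5)Q 1/2 ✓
(1,6)P 0/3 ✗
(2,0)Q 1/3 ✓
(2,1)P 1/3 ✓
(2,2)Q 0/3 ✗
(2,3)P 1/3 ✓
(2,4)Q 0/1 ✗
(2,6)Q 1/2 ✓
(3,0)P 1/2 ✓
(3,1)P 3/3 ✓
(3,2)P 2/3 ✓
(3,3)P 2/2 ✓
(3,5)Q 1/1 ✓
(3,6)Q 2/2 ✓
For instance (1,6) has only 0/3 same-type neighbors, below 1/3.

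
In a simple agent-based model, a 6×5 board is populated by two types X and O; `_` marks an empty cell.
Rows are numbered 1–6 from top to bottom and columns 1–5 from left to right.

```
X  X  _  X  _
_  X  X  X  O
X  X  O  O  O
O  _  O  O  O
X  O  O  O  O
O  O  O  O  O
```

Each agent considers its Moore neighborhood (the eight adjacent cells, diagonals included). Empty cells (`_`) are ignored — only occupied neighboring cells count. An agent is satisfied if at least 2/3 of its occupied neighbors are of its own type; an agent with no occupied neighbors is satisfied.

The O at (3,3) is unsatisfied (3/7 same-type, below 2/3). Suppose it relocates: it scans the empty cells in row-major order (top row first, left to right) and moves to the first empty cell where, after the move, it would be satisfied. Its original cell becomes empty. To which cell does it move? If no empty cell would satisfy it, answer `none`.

Vacating (3,3). Empty cells in order:
  (1,3): 0/5 same-type → still unsatisfied.
  (1,5): 1/3 same-type → still unsatisfied.
  (2,1): 0/5 same-type → still unsatisfied.
  (4,2): 4/7 same-type → still unsatisfied.

none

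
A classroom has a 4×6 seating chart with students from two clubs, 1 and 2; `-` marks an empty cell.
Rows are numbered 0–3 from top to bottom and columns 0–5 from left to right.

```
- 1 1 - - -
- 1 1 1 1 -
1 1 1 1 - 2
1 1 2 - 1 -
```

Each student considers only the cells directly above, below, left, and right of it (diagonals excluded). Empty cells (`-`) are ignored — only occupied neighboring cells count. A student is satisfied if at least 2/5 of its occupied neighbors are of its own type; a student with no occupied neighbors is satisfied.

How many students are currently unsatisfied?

1

(0,1)1 2/2 ok
(0,2)1 2/2 ok
(1,1)1 3/3 ok
(1,2)1 4/4 ok
(1,3)1 3/3 ok
(1,4)1 1/1 ok
(2,0)1 2/2 ok
(2,1)1 4/4 ok
(2,2)1 3/4 ok
(2,3)1 2/2 ok
(2,5)2 0/0 ok
(3,0)1 2/2 ok
(3,1)1 2/3 ok
(3,2)2 0/2 unhappy
(3,4)1 0/0 ok
Unsatisfied: (3,2) — 1 in total.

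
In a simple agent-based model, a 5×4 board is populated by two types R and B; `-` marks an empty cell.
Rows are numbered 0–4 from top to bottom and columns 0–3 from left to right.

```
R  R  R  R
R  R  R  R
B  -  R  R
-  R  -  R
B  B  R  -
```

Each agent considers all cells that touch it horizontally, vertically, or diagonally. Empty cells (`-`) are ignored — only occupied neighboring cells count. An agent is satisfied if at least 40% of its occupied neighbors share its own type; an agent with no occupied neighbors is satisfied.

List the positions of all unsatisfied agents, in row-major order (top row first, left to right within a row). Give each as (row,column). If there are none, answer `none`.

(2,0), (4,1)

Row 0: (0,0)R 3/3 ok · (0,1)R 5/5 ok · (0,2)R 5/5 ok · (0,3)R 3/3 ok
Row 1: (1,0)R 3/4 ok · (1,1)R 6/7 ok · (1,2)R 7/7 ok · (1,3)R 5/5 ok
Row 2: (2,0)B 0/3 unhappy · (2,2)R 6/6 ok · (2,3)R 4/4 ok
Row 3: (3,1)R 2/5 ok · (3,3)R 3/3 ok
Row 4: (4,0)B 1/2 ok · (4,1)B 1/3 unhappy · (4,2)R 2/3 ok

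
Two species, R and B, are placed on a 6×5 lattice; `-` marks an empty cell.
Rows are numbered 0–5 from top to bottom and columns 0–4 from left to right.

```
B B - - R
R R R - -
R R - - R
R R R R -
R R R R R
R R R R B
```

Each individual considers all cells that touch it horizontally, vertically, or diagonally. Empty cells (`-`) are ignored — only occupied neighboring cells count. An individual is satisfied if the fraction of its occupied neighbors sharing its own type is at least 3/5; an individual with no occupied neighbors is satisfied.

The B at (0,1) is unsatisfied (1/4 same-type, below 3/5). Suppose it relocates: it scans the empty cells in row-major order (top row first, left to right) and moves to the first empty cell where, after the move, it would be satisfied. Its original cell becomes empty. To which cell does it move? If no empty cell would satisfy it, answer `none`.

Vacating (0,1). Empty cells in order:
  (0,2): 0/2 same-type → still unsatisfied.
  (0,3): 0/2 same-type → still unsatisfied.
  (1,3): 0/3 same-type → still unsatisfied.
  (1,4): 0/2 same-type → still unsatisfied.
  (2,2): 0/6 same-type → still unsatisfied.
  (2,3): 0/4 same-type → still unsatisfied.
  (3,4): 0/4 same-type → still unsatisfied.

none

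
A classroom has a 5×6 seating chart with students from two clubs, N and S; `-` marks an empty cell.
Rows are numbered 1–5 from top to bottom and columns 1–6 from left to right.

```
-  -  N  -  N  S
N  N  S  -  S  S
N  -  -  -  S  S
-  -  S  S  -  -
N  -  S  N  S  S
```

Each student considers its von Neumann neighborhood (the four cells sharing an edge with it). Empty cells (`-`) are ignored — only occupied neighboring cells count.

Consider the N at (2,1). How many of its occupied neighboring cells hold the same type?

2

Occupied neighbors of (2,1): (3,1)=N, (2,2)=N.
Same type (N): 2 of 2.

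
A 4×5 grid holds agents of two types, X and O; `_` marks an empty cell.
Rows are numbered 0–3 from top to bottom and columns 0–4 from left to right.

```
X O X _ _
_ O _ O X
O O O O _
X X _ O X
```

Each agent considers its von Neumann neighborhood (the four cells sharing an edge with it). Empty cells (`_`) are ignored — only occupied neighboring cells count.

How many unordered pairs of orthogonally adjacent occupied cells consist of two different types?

Scan each occupied cell's neighbors to the right and below so each pair is counted once.
From row 0: 2 unlike of 3 pairs (running 2/3).
From row 1: 1 unlike of 3 pairs (running 3/6).
From row 2: 2 unlike of 6 pairs (running 5/12).
From row 3: 1 unlike of 2 pairs (running 6/14).
Total adjacent occupied pairs: 14; unlike-type pairs: 6.

6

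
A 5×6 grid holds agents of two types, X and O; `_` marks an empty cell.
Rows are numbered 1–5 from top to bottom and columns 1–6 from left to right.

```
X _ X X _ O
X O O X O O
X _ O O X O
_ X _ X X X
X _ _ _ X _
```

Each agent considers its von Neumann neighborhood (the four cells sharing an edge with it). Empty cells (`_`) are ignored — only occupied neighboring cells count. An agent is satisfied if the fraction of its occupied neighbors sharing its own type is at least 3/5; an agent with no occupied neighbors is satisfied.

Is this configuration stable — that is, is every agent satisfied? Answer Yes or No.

No

Row 1: (1,1)X 1/1 ok · (1,3)X 1/2 unhappy · (1,4)X 2/2 ok · (1,6)O 1/1 ok
Row 2: (2,1)X 2/3 ok · (2,2)O 1/2 unhappy · (2,3)O 2/4 unhappy · (2,4)X 1/4 unhappy · (2,5)O 1/3 unhappy · (2,6)O 3/3 ok
Row 3: (3,1)X 1/1 ok · (3,3)O 2/2 ok · (3,4)O 1/4 unhappy · (3,5)X 1/4 unhappy · (3,6)O 1/3 unhappy
Row 4: (4,2)X 0/0 ok · (4,4)X 1/2 unhappy · (4,5)X 4/4 ok · (4,6)X 1/2 unhappy
Row 5: (5,1)X 0/0 ok · (5,5)X 1/1 ok
For instance (1,3) has only 1/2 same-type neighbors, below 3/5.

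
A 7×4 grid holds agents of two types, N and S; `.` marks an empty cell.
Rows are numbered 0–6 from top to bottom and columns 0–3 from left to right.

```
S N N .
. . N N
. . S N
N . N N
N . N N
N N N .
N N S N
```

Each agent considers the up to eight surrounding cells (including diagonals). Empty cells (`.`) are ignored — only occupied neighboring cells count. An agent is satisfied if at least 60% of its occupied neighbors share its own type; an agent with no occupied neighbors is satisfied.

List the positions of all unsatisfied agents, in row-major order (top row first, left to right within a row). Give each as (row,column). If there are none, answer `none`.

Row 0: (0,0)S 0/1 unhappy · (0,1)N 2/3 ok · (0,2)N 3/3 ok
Row 1: (1,2)N 4/5 ok · (1,3)N 3/4 ok
Row 2: (2,2)S 0/5 unhappy · (2,3)N 4/5 ok
Row 3: (3,0)N 1/1 ok · (3,2)N 4/5 ok · (3,3)N 4/5 ok
Row 4: (4,0)N 3/3 ok · (4,2)N 5/5 ok · (4,3)N 4/4 ok
Row 5: (5,0)N 4/4 ok · (5,1)N 6/7 ok · (5,2)N 5/6 ok
Row 6: (6,0)N 3/3 ok · (6,1)N 4/5 ok · (6,2)S 0/4 unhappy · (6,3)N 1/2 unhappy

(0,0), (2,2), (6,2), (6,3)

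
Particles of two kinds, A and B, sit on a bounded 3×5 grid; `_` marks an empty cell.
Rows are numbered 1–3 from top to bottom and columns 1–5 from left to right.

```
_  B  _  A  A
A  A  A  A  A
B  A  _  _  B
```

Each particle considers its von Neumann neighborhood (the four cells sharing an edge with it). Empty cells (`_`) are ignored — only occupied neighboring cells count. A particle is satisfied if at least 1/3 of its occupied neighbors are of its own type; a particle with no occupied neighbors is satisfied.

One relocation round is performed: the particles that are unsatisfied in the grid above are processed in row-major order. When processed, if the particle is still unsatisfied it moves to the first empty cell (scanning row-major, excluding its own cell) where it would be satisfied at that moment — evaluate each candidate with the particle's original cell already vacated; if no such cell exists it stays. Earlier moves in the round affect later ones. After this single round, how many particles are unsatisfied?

0

Initially unsatisfied (in order): (1,2), (3,1), (3,5).
  (1,2) → (3,4).
  (3,1) → (3,3).
  (3,5): now satisfied by earlier moves; stays.
Resulting grid:
_ _ _ A A
A A A A A
_ A B B B
All satisfied now.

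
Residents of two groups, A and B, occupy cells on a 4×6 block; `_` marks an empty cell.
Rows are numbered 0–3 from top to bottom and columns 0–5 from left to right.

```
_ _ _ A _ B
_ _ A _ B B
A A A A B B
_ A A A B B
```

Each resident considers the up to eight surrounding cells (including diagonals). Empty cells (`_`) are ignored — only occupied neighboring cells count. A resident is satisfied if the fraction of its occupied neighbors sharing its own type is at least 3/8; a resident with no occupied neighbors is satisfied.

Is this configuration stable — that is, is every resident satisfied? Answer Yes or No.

(0,3)A 1/2 ok
(0,5)B 2/2 ok
(1,2)A 4/4 ok
(1,4)B 4/6 ok
(1,5)B 4/4 ok
(2,0)A 2/2 ok
(2,1)A 5/5 ok
(2,2)A 6/6 ok
(2,3)A 4/7 ok
(2,4)B 5/7 ok
(2,5)B 5/5 ok
(3,1)A 4/4 ok
(3,2)A 5/5 ok
(3,3)A 3/5 ok
(3,4)B 3/5 ok
(3,5)B 3/3 ok
All meet the threshold, so the configuration is stable.

Yes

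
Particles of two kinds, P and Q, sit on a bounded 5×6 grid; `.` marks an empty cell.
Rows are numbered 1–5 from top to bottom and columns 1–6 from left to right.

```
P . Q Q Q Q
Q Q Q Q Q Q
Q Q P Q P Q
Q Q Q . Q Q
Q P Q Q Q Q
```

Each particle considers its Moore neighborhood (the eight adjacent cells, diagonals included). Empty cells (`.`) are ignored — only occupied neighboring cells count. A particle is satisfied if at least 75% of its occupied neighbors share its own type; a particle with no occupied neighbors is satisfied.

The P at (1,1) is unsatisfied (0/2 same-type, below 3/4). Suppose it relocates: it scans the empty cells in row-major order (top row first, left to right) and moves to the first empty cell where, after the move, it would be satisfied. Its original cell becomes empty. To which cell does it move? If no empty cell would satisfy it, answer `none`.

none

Vacating (1,1). Empty cells in order:
  (1,2): 0/4 same-type → still unsatisfied.
  (4,4): 2/8 same-type → still unsatisfied.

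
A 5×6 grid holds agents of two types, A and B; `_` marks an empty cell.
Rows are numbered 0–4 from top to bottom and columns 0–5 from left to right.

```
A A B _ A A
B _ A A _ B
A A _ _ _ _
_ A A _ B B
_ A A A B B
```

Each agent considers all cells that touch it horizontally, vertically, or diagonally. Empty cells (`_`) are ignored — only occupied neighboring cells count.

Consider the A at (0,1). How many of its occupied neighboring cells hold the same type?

2

Occupied neighbors of (0,1): (0,0)=A, (0,2)=B, (1,0)=B, (1,2)=A.
Same type (A): 2 of 4.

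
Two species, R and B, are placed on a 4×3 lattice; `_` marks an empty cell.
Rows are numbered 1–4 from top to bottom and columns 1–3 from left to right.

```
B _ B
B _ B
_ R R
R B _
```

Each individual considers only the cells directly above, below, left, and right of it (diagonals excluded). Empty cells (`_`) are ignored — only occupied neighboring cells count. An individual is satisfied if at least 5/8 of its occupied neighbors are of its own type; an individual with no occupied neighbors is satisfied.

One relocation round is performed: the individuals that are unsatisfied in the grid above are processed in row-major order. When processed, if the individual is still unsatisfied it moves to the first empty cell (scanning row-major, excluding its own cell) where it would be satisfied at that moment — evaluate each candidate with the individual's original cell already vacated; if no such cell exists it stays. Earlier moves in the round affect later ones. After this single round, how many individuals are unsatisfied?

Initially unsatisfied (in order): (2,3), (3,2), (3,3), (4,1), (4,2).
  (2,3) → (1,2).
  (3,2): no empty cell satisfies it; stays.
  (3,3): now satisfied by earlier moves; stays.
  (4,1): no empty cell satisfies it; stays.
  (4,2) → (2,2).
Resulting grid:
B B B
B B _
_ R R
R _ _
Unsatisfied now: (3,2).

1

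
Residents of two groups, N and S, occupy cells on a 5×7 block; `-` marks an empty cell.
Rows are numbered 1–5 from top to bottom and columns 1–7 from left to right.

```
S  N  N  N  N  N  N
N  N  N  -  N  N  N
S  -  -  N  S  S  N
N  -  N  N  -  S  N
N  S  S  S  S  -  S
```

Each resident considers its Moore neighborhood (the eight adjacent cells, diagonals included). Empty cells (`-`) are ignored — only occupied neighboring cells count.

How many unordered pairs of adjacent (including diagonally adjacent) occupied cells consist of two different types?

Scan each occupied cell's neighbors to the right and below (and the two forward diagonals) so each pair is counted once.
Row 1: S(1,1)–N(1,2)≠ S(1,1)–N(2,1)≠ S(1,1)–N(2,2)≠ N(1,2)–N(1,3)= N(1,2)–N(2,2)= N(1,2)–N(2,3)= N(1,2)–N(2,1)= N(1,3)–N(1,4)= N(1,3)–N(2,3)= N(1,3)–N(2,2)= N(1,4)–N(1,5)= N(1,4)–N(2,5)= N(1,4)–N(2,3)= N(1,5)–N(1,6)= N(1,5)–N(2,5)= N(1,5)–N(2,6)= N(1,6)–N(1,7)= N(1,6)–N(2,6)= N(1,6)–N(2,7)= N(1,6)–N(2,5)= N(1,7)–N(2,7)= N(1,7)–N(2,6)=  → 3/22 unlike.
Row 2: N(2,1)–N(2,2)= N(2,1)–S(3,1)≠ N(2,2)–N(2,3)= N(2,2)–S(3,1)≠ N(2,3)–N(3,4)= N(2,5)–N(2,6)= N(2,5)–S(3,5)≠ N(2,5)–S(3,6)≠ N(2,5)–N(3,4)= N(2,6)–N(2,7)= N(2,6)–S(3,6)≠ N(2,6)–N(3,7)= N(2,6)–S(3,5)≠ N(2,7)–N(3,7)= N(2,7)–S(3,6)≠  → 7/15 unlike.
Row 3: S(3,1)–N(4,1)≠ N(3,4)–S(3,5)≠ N(3,4)–N(4,4)= N(3,4)–N(4,3)= S(3,5)–S(3,6)= S(3,5)–S(4,6)= S(3,5)–N(4,4)≠ S(3,6)–N(3,7)≠ S(3,6)–S(4,6)= S(3,6)–N(4,7)≠ N(3,7)–N(4,7)= N(3,7)–S(4,6)≠  → 6/12 unlike.
Row 4: N(4,1)–N(5,1)= N(4,1)–S(5,2)≠ N(4,3)–N(4,4)= N(4,3)–S(5,3)≠ N(4,3)–S(5,4)≠ N(4,3)–S(5,2)≠ N(4,4)–S(5,4)≠ N(4,4)–S(5,5)≠ N(4,4)–S(5,3)≠ S(4,6)–N(4,7)≠ S(4,6)–S(5,7)= S(4,6)–S(5,5)= N(4,7)–S(5,7)≠  → 9/13 unlike.
Row 5: N(5,1)–S(5,2)≠ S(5,2)–S(5,3)= S(5,3)–S(5,4)= S(5,4)–S(5,5)=  → 1/4 unlike.
Total adjacent occupied pairs: 66; unlike-type pairs: 26.

26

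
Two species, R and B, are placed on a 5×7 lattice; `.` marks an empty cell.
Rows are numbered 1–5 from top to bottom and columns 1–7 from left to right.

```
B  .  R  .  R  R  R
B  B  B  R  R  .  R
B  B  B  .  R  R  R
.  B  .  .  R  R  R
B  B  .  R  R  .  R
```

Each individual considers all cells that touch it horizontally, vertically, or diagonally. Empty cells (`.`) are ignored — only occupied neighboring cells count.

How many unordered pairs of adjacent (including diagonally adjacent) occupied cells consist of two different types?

Scan each occupied cell's neighbors to the right and below (and the two forward diagonals) so each pair is counted once.
From row 1: 2 unlike of 12 pairs (running 2/12).
From row 2: 2 unlike of 17 pairs (running 4/29).
From row 3: 0 unlike of 14 pairs (running 4/43).
From row 4: 0 unlike of 9 pairs (running 4/52).
From row 5: 0 unlike of 2 pairs (running 4/54).
Total adjacent occupied pairs: 54; unlike-type pairs: 4.

4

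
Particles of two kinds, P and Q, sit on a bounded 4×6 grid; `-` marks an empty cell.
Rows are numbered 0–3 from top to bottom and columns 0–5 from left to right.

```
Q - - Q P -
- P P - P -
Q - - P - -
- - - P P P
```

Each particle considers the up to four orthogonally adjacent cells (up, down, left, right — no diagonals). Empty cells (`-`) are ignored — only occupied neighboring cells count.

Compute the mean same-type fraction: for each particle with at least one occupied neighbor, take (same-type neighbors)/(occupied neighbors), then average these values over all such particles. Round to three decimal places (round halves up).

(0,0)Q — no occupied neighbors
(0,3)Q 0/1
(0,4)P 1/2
(1,1)P 1/1
(1,2)P 1/1
(1,4)P 1/1
(2,0)Q — no occupied neighbors
(2,3)P 1/1
(3,3)P 2/2
(3,4)P 2/2
(3,5)P 1/1
Sum over 9 particles: 0/1 + 1/2 + 1/1 + 1/1 + 1/1 + 1/1 + 2/2 + 2/2 + 1/1 = 15/2; mean = 15/2 ÷ 9 = 5/6 = 0.833333… → 0.833.

0.833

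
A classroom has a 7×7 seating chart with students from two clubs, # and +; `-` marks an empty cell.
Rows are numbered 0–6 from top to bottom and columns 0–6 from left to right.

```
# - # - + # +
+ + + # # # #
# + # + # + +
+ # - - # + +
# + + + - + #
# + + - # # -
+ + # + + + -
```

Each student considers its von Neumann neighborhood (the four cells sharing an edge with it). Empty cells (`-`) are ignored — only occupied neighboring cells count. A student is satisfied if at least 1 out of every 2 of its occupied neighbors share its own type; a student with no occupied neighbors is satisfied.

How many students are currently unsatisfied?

21

Row 0: (0,0)# 0/1 unhappy · (0,2)# 0/1 unhappy · (0,4)+ 0/2 unhappy · (0,5)# 1/3 unhappy · (0,6)+ 0/2 unhappy
Row 1: (1,0)+ 1/3 unhappy · (1,1)+ 3/3 ok · (1,2)+ 1/4 unhappy · (1,3)# 1/3 unhappy · (1,4)# 3/4 ok · (1,5)# 3/4 ok · (1,6)# 1/3 unhappy
Row 2: (2,0)# 0/3 unhappy · (2,1)+ 1/4 unhappy · (2,2)# 0/3 unhappy · (2,3)+ 0/3 unhappy · (2,4)# 2/4 ok · (2,5)+ 2/4 ok · (2,6)+ 2/3 ok
Row 3: (3,0)+ 0/3 unhappy · (3,1)# 0/3 unhappy · (3,4)# 1/2 ok · (3,5)+ 3/4 ok · (3,6)+ 2/3 ok
Row 4: (4,0)# 1/3 unhappy · (4,1)+ 2/4 ok · (4,2)+ 3/3 ok · (4,3)+ 1/1 ok · (4,5)+ 1/3 unhappy · (4,6)# 0/2 unhappy
Row 5: (5,0)# 1/3 unhappy · (5,1)+ 3/4 ok · (5,2)+ 2/3 ok · (5,4)# 1/2 ok · (5,5)# 1/3 unhappy
Row 6: (6,0)+ 1/2 ok · (6,1)+ 2/3 ok · (6,2)# 0/3 unhappy · (6,3)+ 1/2 ok · (6,4)+ 2/3 ok · (6,5)+ 1/2 ok
Unsatisfied: (0,0), (0,2), (0,4), (0,5), (0,6), (1,0), (1,2), (1,3), (1,6), (2,0), (2,1), (2,2), (2,3), (3,0), (3,1), (4,0), (4,5), (4,6), (5,0), (5,5), (6,2) — 21 in total.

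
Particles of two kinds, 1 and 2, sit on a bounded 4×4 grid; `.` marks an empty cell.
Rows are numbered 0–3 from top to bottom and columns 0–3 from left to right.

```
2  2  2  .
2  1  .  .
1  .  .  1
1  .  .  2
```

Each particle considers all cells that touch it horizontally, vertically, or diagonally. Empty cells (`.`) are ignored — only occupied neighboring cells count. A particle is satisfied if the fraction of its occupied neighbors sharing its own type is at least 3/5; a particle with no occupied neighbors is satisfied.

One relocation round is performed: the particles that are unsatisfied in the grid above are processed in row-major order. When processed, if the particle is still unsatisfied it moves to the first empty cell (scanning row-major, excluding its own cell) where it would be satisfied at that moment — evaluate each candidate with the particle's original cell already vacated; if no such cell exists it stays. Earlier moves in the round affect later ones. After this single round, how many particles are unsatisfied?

Initially unsatisfied (in order): (0,2), (1,0), (1,1), (2,3), (3,3).
  (0,2) → (0,3).
  (1,0) → (0,2).
  (1,1) → (2,1).
  (2,3) → (3,1).
  (3,3): now satisfied by earlier moves; stays.
Resulting grid:
2 2 2 2
. . . .
1 1 . .
1 1 . 2
All satisfied now.

0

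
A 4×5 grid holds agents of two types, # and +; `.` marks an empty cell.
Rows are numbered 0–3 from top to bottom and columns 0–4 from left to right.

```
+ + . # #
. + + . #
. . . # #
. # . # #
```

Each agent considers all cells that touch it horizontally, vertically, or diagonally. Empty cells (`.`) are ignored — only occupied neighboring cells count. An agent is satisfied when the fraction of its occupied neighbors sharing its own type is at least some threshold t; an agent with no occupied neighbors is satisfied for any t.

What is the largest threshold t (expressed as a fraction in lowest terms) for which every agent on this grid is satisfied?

1/2

(0,0)+ 2/2
(0,1)+ 3/3
(0,3)# 2/3
(0,4)# 2/2
(1,1)+ 3/3
(1,2)+ 2/4
(1,4)# 4/4
(2,3)# 4/5
(2,4)# 4/4
(3,1)# — no occupied neighbors
(3,3)# 3/3
(3,4)# 3/3
The smallest same-type fraction is 2/4 at (1,2), which reduces to 1/2. Any threshold above that leaves this agent unsatisfied.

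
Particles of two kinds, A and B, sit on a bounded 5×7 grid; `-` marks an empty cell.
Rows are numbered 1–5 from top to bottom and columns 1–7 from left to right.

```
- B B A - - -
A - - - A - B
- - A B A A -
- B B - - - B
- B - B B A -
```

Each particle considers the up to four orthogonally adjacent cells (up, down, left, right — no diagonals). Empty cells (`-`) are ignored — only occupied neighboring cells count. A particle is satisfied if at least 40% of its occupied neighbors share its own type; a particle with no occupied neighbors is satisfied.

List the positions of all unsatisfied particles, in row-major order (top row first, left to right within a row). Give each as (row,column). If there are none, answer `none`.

Row 1: (1,2)B 1/1 satisfied · (1,3)B 1/2 satisfied · (1,4)A 0/1 not
Row 2: (2,1)A 0/0 satisfied · (2,5)A 1/1 satisfied · (2,7)B 0/0 satisfied
Row 3: (3,3)A 0/2 not · (3,4)B 0/2 not · (3,5)A 2/3 satisfied · (3,6)A 1/1 satisfied
Row 4: (4,2)B 2/2 satisfied · (4,3)B 1/2 satisfied · (4,7)B 0/0 satisfied
Row 5: (5,2)B 1/1 satisfied · (5,4)B 1/1 satisfied · (5,5)B 1/2 satisfied · (5,6)A 0/1 not

(1,4), (3,3), (3,4), (5,6)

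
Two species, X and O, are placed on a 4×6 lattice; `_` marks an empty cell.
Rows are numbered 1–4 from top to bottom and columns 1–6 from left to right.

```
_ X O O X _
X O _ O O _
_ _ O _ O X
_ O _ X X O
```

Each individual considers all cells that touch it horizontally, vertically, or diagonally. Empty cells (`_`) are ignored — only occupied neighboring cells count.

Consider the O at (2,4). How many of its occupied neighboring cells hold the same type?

5

Occupied neighbors of (2,4): (1,3)=O, (1,4)=O, (1,5)=X, (2,5)=O, (3,3)=O, (3,5)=O.
Same type (O): 5 of 6.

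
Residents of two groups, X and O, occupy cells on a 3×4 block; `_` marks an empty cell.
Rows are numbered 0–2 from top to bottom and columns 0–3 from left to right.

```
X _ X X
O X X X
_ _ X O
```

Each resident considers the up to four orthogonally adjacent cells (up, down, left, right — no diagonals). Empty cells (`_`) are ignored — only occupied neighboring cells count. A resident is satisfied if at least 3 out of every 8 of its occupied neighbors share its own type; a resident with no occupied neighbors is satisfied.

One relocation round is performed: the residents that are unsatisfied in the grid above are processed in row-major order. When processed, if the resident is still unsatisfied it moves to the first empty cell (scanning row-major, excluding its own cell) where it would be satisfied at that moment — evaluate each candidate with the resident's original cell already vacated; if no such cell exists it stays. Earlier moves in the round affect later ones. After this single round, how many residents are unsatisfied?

Initially unsatisfied (in order): (0,0), (1,0), (2,3).
  (0,0) → (0,1).
  (1,0) → (2,0).
  (2,3) → (1,0).
Resulting grid:
_ X X X
O X X X
O _ X _
All satisfied now.

0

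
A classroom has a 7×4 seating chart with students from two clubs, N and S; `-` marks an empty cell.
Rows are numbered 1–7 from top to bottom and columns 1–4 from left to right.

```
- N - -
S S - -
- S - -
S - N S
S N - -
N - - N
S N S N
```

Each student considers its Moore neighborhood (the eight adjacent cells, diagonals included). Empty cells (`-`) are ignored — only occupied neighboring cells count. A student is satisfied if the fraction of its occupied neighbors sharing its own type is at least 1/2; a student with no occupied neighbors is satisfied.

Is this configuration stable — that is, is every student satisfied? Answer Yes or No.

No

(1,2)N 0/2 ✗
(2,1)S 2/3 ✓
(2,2)S 2/3 ✓
(3,2)S 3/4 ✓
(4,1)S 2/3 ✓
(4,3)N 1/3 ✗
(4,4)S 0/1 ✗
(5,1)S 1/3 ✗
(5,2)N 2/4 ✓
(6,1)N 2/4 ✓
(6,4)N 1/2 ✓
(7,1)S 0/2 ✗
(7,2)N 1/3 ✗
(7,3)S 0/3 ✗
(7,4)N 1/2 ✓
For instance (1,2) has only 0/2 same-type neighbors, below 1/2.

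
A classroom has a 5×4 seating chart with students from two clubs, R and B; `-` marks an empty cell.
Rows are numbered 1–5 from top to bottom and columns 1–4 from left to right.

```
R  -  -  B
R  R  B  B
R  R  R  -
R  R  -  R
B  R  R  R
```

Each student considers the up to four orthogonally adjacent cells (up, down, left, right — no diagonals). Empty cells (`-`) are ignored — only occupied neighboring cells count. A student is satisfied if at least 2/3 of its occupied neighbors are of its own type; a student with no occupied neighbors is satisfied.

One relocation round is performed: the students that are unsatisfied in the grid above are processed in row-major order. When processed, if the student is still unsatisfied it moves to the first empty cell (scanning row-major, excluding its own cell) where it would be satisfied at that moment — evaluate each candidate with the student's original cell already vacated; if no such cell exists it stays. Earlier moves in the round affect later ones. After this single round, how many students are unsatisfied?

Initially unsatisfied (in order): (2,3), (3,3), (5,1).
  (2,3) → (1,3).
  (3,3): now satisfied by earlier moves; stays.
  (5,1): no empty cell satisfies it; stays.
Resulting grid:
R - B B
R R - B
R R R -
R R - R
B R R R
Unsatisfied now: (5,1).

1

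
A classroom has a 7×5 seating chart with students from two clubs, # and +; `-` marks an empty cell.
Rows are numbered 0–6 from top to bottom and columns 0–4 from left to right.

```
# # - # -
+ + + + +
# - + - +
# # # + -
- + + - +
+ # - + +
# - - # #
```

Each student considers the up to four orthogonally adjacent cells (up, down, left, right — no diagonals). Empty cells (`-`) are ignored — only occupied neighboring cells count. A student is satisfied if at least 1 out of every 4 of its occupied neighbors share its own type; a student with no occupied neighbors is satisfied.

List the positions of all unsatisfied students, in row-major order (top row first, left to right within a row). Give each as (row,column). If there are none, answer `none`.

(0,3), (3,3), (5,0), (5,1), (6,0)

Row 0: (0,0)# 1/2 ok · (0,1)# 1/2 ok · (0,3)# 0/1 unhappy
Row 1: (1,0)+ 1/3 ok · (1,1)+ 2/3 ok · (1,2)+ 3/3 ok · (1,3)+ 2/3 ok · (1,4)+ 2/2 ok
Row 2: (2,0)# 1/2 ok · (2,2)+ 1/2 ok · (2,4)+ 1/1 ok
Row 3: (3,0)# 2/2 ok · (3,1)# 2/3 ok · (3,2)# 1/4 ok · (3,3)+ 0/1 unhappy
Row 4: (4,1)+ 1/3 ok · (4,2)+ 1/2 ok · (4,4)+ 1/1 ok
Row 5: (5,0)+ 0/2 unhappy · (5,1)# 0/2 unhappy · (5,3)+ 1/2 ok · (5,4)+ 2/3 ok
Row 6: (6,0)# 0/1 unhappy · (6,3)# 1/2 ok · (6,4)# 1/2 ok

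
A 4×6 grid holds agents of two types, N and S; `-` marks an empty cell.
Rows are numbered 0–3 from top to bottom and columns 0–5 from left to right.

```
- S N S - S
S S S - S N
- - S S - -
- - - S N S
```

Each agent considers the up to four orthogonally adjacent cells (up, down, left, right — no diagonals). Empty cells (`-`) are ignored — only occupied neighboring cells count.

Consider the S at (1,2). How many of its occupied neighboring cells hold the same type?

2

Occupied neighbors of (1,2): (0,2)=N, (2,2)=S, (1,1)=S.
Same type (S): 2 of 3.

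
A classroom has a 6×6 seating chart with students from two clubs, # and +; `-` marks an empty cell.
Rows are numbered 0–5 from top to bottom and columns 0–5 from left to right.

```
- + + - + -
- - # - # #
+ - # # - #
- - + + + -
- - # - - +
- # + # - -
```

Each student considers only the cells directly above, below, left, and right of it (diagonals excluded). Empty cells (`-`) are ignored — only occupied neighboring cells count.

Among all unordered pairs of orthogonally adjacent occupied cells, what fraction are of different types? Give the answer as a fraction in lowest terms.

8/15

Scan each occupied cell's neighbors to the right and below so each pair is counted once.
From row 0: 2 unlike of 3 pairs (running 2/3).
From row 1: 0 unlike of 3 pairs (running 2/6).
From row 2: 2 unlike of 3 pairs (running 4/9).
From row 3: 1 unlike of 3 pairs (running 5/12).
From row 4: 1 unlike of 1 pairs (running 6/13).
From row 5: 2 unlike of 2 pairs (running 8/15).
Total adjacent occupied pairs: 15; unlike-type pairs: 8.
8/15 is already in lowest terms.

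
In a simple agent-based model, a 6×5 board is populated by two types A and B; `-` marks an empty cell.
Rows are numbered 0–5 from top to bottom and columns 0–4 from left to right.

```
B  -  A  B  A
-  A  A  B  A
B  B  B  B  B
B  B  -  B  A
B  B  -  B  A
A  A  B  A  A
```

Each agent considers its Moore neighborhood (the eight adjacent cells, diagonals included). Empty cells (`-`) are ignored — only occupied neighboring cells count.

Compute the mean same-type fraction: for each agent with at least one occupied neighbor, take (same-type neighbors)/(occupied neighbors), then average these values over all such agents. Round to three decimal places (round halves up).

Row 0: (0,0)B 0/1 · (0,2)A 2/4 · (0,3)B 1/5 · (0,4)A 1/3
Row 1: (1,1)A 2/6 · (1,2)A 2/7 · (1,3)B 4/8 · (1,4)A 1/5
Row 2: (2,0)B 3/4 · (2,1)B 4/6 · (2,2)B 5/7 · (2,3)B 4/7 · (2,4)B 3/5
Row 3: (3,0)B 5/5 · (3,1)B 6/6 · (3,3)B 4/6 · (3,4)A 1/5
Row 4: (4,0)B 3/5 · (4,1)B 4/6 · (4,3)B 2/6 · (4,4)A 3/5
Row 5: (5,0)A 1/3 · (5,1)A 1/4 · (5,2)B 2/4 · (5,3)A 2/4 · (5,4)A 2/3
Sum over 26 agents: 0/1 + 2/4 + 1/5 + 1/3 + 2/6 + 2/7 + 4/8 + 1/5 + 3/4 + 4/6 + 5/7 + 4/7 + 3/5 + 5/5 + 6/6 + 4/6 + 1/5 + 3/5 + 4/6 + 2/6 + 3/5 + 1/3 + 1/4 + 2/4 + 2/4 + 2/3 = 454/35; mean = 454/35 ÷ 26 = 227/455 = 0.498901… → 0.499.

0.499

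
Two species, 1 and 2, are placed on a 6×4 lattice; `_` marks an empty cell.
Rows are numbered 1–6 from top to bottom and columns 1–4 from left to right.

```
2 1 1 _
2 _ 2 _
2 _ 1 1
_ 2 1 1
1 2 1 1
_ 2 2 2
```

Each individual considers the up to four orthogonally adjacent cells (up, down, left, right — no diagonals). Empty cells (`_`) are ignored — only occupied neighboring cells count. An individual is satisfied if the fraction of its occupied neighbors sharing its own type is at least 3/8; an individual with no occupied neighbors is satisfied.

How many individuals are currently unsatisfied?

Row 1: (1,1)2 1/2 ✓ · (1,2)1 1/2 ✓ · (1,3)1 1/2 ✓
Row 2: (2,1)2 2/2 ✓ · (2,3)2 0/2 ✗
Row 3: (3,1)2 1/1 ✓ · (3,3)1 2/3 ✓ · (3,4)1 2/2 ✓
Row 4: (4,2)2 1/2 ✓ · (4,3)1 3/4 ✓ · (4,4)1 3/3 ✓
Row 5: (5,1)1 0/1 ✗ · (5,2)2 2/4 ✓ · (5,3)1 2/4 ✓ · (5,4)1 2/3 ✓
Row 6: (6,2)2 2/2 ✓ · (6,3)2 2/3 ✓ · (6,4)2 1/2 ✓
Unsatisfied: (2,3), (5,1) — 2 in total.

2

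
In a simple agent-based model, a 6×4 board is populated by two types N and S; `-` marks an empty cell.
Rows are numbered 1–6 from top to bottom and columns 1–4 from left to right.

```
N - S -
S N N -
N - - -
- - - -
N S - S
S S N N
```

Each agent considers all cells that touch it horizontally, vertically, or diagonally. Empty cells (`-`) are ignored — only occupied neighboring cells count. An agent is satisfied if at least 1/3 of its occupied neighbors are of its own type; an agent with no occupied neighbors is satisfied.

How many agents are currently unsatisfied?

(1,1)N 1/2 ok
(1,3)S 0/2 unhappy
(2,1)S 0/3 unhappy
(2,2)N 3/5 ok
(2,3)N 1/2 ok
(3,1)N 1/2 ok
(5,1)N 0/3 unhappy
(5,2)S 2/4 ok
(5,4)S 0/2 unhappy
(6,1)S 2/3 ok
(6,2)S 2/4 ok
(6,3)N 1/4 unhappy
(6,4)N 1/2 ok
Unsatisfied: (1,3), (2,1), (5,1), (5,4), (6,3) — 5 in total.

5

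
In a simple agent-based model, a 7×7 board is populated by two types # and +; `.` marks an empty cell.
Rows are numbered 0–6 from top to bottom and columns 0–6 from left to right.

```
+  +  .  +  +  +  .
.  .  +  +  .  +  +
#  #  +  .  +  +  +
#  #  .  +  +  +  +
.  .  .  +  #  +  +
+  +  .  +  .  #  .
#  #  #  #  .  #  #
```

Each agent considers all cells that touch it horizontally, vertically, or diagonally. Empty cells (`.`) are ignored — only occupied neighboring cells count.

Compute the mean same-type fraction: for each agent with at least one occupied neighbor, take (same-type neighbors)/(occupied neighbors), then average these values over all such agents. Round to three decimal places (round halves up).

0.767

(0,0)+ 1/1
(0,1)+ 2/2
(0,3)+ 3/3
(0,4)+ 4/4
(0,5)+ 3/3
(1,2)+ 4/5
(1,3)+ 5/5
(1,5)+ 6/6
(1,6)+ 4/4
(2,0)# 3/3
(2,1)# 3/5
(2,2)+ 3/5
(2,4)+ 6/6
(2,5)+ 7/7
(2,6)+ 5/5
(3,0)# 3/3
(3,1)# 3/4
(3,3)+ 4/5
(3,4)+ 6/7
(3,5)+ 7/8
(3,6)+ 5/5
(4,3)+ 3/4
(4,4)# 1/7
(4,5)+ 4/6
(4,6)+ 3/4
(5,0)+ 1/3
(5,1)+ 1/4
(5,3)+ 1/4
(5,5)# 3/5
(6,0)# 1/3
(6,1)# 2/4
(6,2)# 2/4
(6,3)# 1/2
(6,5)# 2/2
(6,6)# 2/2
Sum over 35 agents: 1/1 + 2/2 + 3/3 + 4/4 + 3/3 + 4/5 + 5/5 + 6/6 + 4/4 + 3/3 + 3/5 + 3/5 + 6/6 + 7/7 + 5/5 + 3/3 + 3/4 + 4/5 + 6/7 + 7/8 + 5/5 + 3/4 + 1/7 + 4/6 + 3/4 + 1/3 + 1/4 + 1/4 + 3/5 + 1/3 + 2/4 + 2/4 + 1/2 + 2/2 + 2/2 = 3223/120; mean = 3223/120 ÷ 35 = 3223/4200 = 0.767380… → 0.767.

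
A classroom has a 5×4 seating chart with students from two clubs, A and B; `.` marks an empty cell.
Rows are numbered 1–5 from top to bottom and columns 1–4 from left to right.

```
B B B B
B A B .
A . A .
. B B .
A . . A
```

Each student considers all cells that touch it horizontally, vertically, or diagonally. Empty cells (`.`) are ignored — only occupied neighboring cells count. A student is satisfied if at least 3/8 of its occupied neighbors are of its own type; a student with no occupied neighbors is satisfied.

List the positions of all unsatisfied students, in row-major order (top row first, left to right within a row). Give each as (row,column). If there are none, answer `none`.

(2,2), (3,1), (3,3), (4,2), (4,3), (5,1), (5,4)

Row 1: (1,1)B 2/3 ok · (1,2)B 4/5 ok · (1,3)B 3/4 ok · (1,4)B 2/2 ok
Row 2: (2,1)B 2/4 ok · (2,2)A 2/7 unhappy · (2,3)B 3/5 ok
Row 3: (3,1)A 1/3 unhappy · (3,3)A 1/4 unhappy
Row 4: (4,2)B 1/4 unhappy · (4,3)B 1/3 unhappy
Row 5: (5,1)A 0/1 unhappy · (5,4)A 0/1 unhappy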